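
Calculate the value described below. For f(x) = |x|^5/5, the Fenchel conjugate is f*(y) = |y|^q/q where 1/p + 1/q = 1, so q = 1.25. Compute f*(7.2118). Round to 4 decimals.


The conjugate exponent q satisfies 1/p + 1/q = 1.
p = 5, so q = 5/(5 - 1) = 1.25
|y|^q = 7.2118^1.25 = 11.8183
f*(7.2118) = 11.8183 / 1.25 = 9.4546


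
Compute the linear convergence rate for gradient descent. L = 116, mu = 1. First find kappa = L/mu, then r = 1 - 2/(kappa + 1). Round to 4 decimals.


Step 1: Compute the condition number.
kappa = L/mu = 116/1 = 116.0
Step 2: Compute the convergence rate.
r = 1 - 2/(kappa + 1) = 1 - 2*mu/(L + mu) = (L - mu)/(L + mu) = 115/117 = 0.9829


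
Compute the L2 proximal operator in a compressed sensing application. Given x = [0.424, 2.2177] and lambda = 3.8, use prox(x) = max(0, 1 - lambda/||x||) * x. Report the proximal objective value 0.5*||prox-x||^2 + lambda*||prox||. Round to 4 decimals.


Step 1: Compute ||x||.
||x|| = 2.2579
Step 2: Compute scaling factor.
scale = max(0, 1 - 3.8/2.2579) = 0.0
Step 3: prox(x) = [0.0, 0.0]
||prox(x)|| = 0.0
Step 4: Proximal objective.
0.5*||prox-x||^2 = 2.549
lambda*||prox|| = 0.0
Total = 2.549


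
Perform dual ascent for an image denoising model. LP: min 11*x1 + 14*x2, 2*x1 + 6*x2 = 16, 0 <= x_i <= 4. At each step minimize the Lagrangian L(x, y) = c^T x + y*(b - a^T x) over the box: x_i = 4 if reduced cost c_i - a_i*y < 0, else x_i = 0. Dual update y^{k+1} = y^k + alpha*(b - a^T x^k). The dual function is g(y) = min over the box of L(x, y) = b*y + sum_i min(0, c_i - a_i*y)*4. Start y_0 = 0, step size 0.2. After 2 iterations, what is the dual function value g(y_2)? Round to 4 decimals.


Dual ascent for LP: min 11*x1 + 14*x2, 2*x1 + 6*x2 = 16, 0 <= x_i <= 4
Step 1: y^k = 0.0, reduced costs: (11.0, 14.0)
  x^k = (0.0, 0.0), subgradient = b - a^T x = 16.0
  y^{k+1} = 0.0 + 0.2*16.0 = 3.2
Step 2: y^k = 3.2, reduced costs: (4.6, -5.2)
  x^k = (0.0, 4.0), subgradient = b - a^T x = -8.0
  y^{k+1} = 3.2 + 0.2*-8.0 = 1.6
Dual objective at y_2 = 1.6: reduced costs (7.8, 4.4), box minimizer x = (0.0, 0.0)
g(y_2) = b*y + (c1 - a1*y)*x1 + (c2 - a2*y)*x2 = 16*1.6 + 7.8*0.0 + 4.4*0.0 = 25.6 + 0.0 + 0.0 = 25.6


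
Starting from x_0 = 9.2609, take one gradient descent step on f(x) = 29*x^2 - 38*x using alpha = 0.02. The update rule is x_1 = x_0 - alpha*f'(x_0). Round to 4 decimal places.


We compute the gradient at x_0 and apply the update.
f'(x) = 58*x - 38
f'(9.2609) = 58*9.2609 - 38 = 499.1322
x_1 = 9.2609 - 0.02*499.1322 = -0.7217


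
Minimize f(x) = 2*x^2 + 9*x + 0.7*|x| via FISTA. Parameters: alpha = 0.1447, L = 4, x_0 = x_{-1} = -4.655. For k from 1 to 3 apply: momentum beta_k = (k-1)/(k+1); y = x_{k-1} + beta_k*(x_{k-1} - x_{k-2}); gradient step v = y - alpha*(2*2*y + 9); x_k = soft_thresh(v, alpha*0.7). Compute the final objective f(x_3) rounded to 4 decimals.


FISTA on f(x) = 2*x^2 + 9*x + 0.7*|x|
L = 4, alpha = 0.1447
Iteration 1: beta = 0.0, y = -4.655 + 0.0*(-4.655 + 4.655) = -4.655
  grad(y) = -9.62, v = y - alpha*grad = -3.263
  prox(v) = soft_thresh(-3.263, 0.1013) = -3.1617
Iteration 2: beta = 0.3333, y = -3.1617 + 0.3333*(-3.1617 + 4.655) = -2.6639
  grad(y) = -1.6557, v = y - alpha*grad = -2.4243
  prox(v) = soft_thresh(-2.4243, 0.1013) = -2.3231
Iteration 3: beta = 0.5, y = -2.3231 + 0.5*(-2.3231 + 3.1617) = -1.9037
  grad(y) = 1.3851, v = y - alpha*grad = -2.1042
  prox(v) = soft_thresh(-2.1042, 0.1013) = -2.0029
f(x_3) = 2*(-2.0029)^2 + 9*(-2.0029) + 0.7*|-2.0029| = -8.6008


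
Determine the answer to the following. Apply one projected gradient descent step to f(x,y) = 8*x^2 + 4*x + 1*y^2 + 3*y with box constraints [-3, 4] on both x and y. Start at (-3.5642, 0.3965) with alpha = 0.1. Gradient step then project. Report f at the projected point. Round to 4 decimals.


Step 1: Compute gradient at (-3.5642, 0.3965).
grad_x = 2*8*-3.5642 + 4 = -53.0272
grad_y = 2*1*0.3965 + 3 = 3.793
Step 2: Gradient step.
x_raw = -3.5642 - 0.1*-53.0272 = 1.7385
y_raw = 0.3965 - 0.1*3.793 = 0.0172
Step 3: Project onto [-3, 4].
x_proj = clip(1.7385) = 1.7385
y_proj = clip(0.0172) = 0.0172
Step 4: Evaluate f.
f(1.7385, 0.0172) = 31.1856


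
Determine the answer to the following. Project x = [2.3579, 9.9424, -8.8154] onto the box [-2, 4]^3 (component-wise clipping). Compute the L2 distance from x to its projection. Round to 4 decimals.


Project each component onto [-2, 4].
clip(2.3579) = 2.3579, clip(9.9424) = 4.0, clip(-8.8154) = -2.0
Projection = [2.3579, 4.0, -2.0]
Squared diffs: [0.0, 35.3121, 46.4497]
Distance = sqrt(81.7618) = 9.0422


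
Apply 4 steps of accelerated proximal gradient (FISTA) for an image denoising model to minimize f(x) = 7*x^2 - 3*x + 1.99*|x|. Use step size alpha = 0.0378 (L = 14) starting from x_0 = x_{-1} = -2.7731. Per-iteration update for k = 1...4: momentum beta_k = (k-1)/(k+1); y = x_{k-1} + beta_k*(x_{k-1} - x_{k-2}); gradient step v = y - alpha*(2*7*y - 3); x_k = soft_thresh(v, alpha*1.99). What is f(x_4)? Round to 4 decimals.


FISTA on f(x) = 7*x^2 - 3*x + 1.99*|x|
L = 14, alpha = 0.0378
Iteration 1: beta = 0.0, y = -2.7731 + 0.0*(-2.7731 + 2.7731) = -2.7731
  grad(y) = -41.8234, v = y - alpha*grad = -1.1922
  prox(v) = soft_thresh(-1.1922, 0.0752) = -1.117
Iteration 2: beta = 0.3333, y = -1.117 + 0.3333*(-1.117 + 2.7731) = -0.5649
  grad(y) = -10.9087, v = y - alpha*grad = -0.1526
  prox(v) = soft_thresh(-0.1526, 0.0752) = -0.0773
Iteration 3: beta = 0.5, y = -0.0773 + 0.5*(-0.0773 + 1.117) = 0.4425
  grad(y) = 3.1946, v = y - alpha*grad = 0.3217
  prox(v) = soft_thresh(0.3217, 0.0752) = 0.2465
Iteration 4: beta = 0.6, y = 0.2465 + 0.6*(0.2465 + 0.0773) = 0.4408
  grad(y) = 3.1711, v = y - alpha*grad = 0.3209
  prox(v) = soft_thresh(0.3209, 0.0752) = 0.2457
f(x_4) = 7*0.2457^2 - 3*0.2457 + 1.99*|0.2457| = 0.1744


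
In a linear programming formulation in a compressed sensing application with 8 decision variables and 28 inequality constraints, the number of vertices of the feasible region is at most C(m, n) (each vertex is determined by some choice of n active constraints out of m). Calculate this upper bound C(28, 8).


Each vertex corresponds to some choice of n active constraints out of m, so the number of vertices is at most C(m, n) = m! / (n!(m-n)!).
m = 28, n = 8
Numerator: 28 * 27 * 26 * 25 * 24 * 23 * 22 * 21
Denominator: 8! = 40320
C(28, 8) = 3108105


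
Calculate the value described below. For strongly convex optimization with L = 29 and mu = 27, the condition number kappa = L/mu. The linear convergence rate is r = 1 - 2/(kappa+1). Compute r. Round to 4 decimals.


Step 1: Compute the condition number.
kappa = L/mu = 29/27 = 1.0741
Step 2: Compute the convergence rate.
r = 1 - 2/(kappa + 1) = 1 - 2*mu/(L + mu) = (L - mu)/(L + mu) = 2/56 = 0.0357


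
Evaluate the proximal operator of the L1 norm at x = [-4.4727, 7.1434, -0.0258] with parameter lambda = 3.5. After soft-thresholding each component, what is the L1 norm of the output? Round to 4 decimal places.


Soft-thresholding with lambda = 3.5:
prox(-4.4727) = sign(-4.4727)*max(|-4.4727| - 3.5, 0) = -0.9727
prox(7.1434) = sign(7.1434)*max(|7.1434| - 3.5, 0) = 3.6434
prox(-0.0258) = sign(-0.0258)*max(|-0.0258| - 3.5, 0) = 0.0
prox(x) = [-0.9727, 3.6434, 0.0]
||prox(x)||_1 = 0.9727 + 3.6434 + 0.0 = 4.6161


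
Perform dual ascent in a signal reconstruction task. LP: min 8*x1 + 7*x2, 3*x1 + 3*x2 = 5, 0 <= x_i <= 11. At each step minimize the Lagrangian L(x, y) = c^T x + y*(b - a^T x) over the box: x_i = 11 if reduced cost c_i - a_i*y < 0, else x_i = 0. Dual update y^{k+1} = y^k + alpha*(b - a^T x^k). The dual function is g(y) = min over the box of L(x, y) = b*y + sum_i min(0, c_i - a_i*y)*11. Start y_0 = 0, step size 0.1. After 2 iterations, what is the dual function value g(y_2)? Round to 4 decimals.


Dual ascent for LP: min 8*x1 + 7*x2, 3*x1 + 3*x2 = 5, 0 <= x_i <= 11
Step 1: y^k = 0.0, reduced costs: (8.0, 7.0)
  x^k = (0.0, 0.0), subgradient = b - a^T x = 5.0
  y^{k+1} = 0.0 + 0.1*5.0 = 0.5
Step 2: y^k = 0.5, reduced costs: (6.5, 5.5)
  x^k = (0.0, 0.0), subgradient = b - a^T x = 5.0
  y^{k+1} = 0.5 + 0.1*5.0 = 1.0
Dual objective at y_2 = 1.0: reduced costs (5.0, 4.0), box minimizer x = (0.0, 0.0)
g(y_2) = b*y + (c1 - a1*y)*x1 + (c2 - a2*y)*x2 = 5*1.0 + 5.0*0.0 + 4.0*0.0 = 5.0 + 0.0 + 0.0 = 5.0


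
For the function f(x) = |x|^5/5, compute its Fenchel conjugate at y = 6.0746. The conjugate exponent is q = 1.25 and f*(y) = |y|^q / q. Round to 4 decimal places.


The conjugate exponent q satisfies 1/p + 1/q = 1.
p = 5, so q = 5/(5 - 1) = 1.25
|y|^q = 6.0746^1.25 = 9.5367
f*(6.0746) = 9.5367 / 1.25 = 7.6293


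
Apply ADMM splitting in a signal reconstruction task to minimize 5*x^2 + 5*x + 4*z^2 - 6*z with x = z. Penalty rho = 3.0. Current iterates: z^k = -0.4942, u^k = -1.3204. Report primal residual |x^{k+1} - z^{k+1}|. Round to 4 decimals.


ADMM iteration with rho = 3.0, z^k = -0.4942, u^k = -1.3204
Step 1: x-update.
Minimize 5*x^2 + 5*x + (3.0/2)*(x + 0.4942 - 1.3204)^2
FOC: (2*5 + 3.0)*x = -5 + 3.0*(-0.4942 + 1.3204)
x^{k+1} = -0.194
Step 2: z-update.
Minimize 4*z^2 - 6*z + (3.0/2)*(-0.194 - z - 1.3204)^2
FOC: (2*4 + 3.0)*z = 6 + 3.0*(-0.194 - 1.3204)
z^{k+1} = 0.1324
Step 3: u-update.
u^{k+1} = -1.3204 - 0.194 - 0.1324 = -1.6468
Step 4: Primal residual = |-0.194 - 0.1324| = 0.3264


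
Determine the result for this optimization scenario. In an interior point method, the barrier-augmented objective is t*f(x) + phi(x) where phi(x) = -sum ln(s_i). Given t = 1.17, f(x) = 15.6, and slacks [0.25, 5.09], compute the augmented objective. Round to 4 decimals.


Step 1: Compute log-barrier.
ln values: [-1.3863, 1.6273]
phi = -(-1.3863 + 1.6273) = -0.241
Step 2: Compute augmented objective.
t*f(x) = 1.17*15.6 = 18.252
Total = 18.252 - 0.241 = 18.011


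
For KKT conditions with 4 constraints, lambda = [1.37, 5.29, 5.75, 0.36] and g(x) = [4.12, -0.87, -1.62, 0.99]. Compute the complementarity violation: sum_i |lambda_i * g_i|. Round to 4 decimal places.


KKT complementary slackness check:
lambda_1 * g_1 = 1.37 * 4.12 = 5.6444
lambda_2 * g_2 = 5.29 * -0.87 = -4.6023
lambda_3 * g_3 = 5.75 * -1.62 = -9.315
lambda_4 * g_4 = 0.36 * 0.99 = 0.3564
Total violation = 5.6444 + 4.6023 + 9.315 + 0.3564 = 19.9181


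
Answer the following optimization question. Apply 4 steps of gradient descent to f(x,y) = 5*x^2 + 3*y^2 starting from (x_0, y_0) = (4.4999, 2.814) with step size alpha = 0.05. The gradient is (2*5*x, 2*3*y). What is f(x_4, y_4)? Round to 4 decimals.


Gradient descent on f(x,y) = 5*x^2 + 3*y^2.
Starting point: (4.4999, 2.814), alpha = 0.05
Step 1: grad_x = 2*5*4.4999 = 44.999, grad_y = 2*3*2.814 = 16.884
  x_1 = 4.4999 - 0.05*44.999 = 2.25
  y_1 = 2.814 - 0.05*16.884 = 1.9698
Step 2: grad_x = 2*5*2.25 = 22.4995, grad_y = 2*3*1.9698 = 11.8188
  x_2 = 2.25 - 0.05*22.4995 = 1.125
  y_2 = 1.9698 - 0.05*11.8188 = 1.3789
Step 3: grad_x = 2*5*1.125 = 11.2498, grad_y = 2*3*1.3789 = 8.2732
  x_3 = 1.125 - 0.05*11.2498 = 0.5625
  y_3 = 1.3789 - 0.05*8.2732 = 0.9652
Step 4: grad_x = 2*5*0.5625 = 5.6249, grad_y = 2*3*0.9652 = 5.7912
  x_4 = 0.5625 - 0.05*5.6249 = 0.2812
  y_4 = 0.9652 - 0.05*5.7912 = 0.6756
f(0.2812, 0.6756) = 5*0.2812^2 + 3*0.6756^2 = 1.765


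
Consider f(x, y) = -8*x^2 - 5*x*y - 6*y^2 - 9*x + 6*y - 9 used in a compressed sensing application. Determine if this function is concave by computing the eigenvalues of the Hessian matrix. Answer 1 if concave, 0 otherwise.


The Hessian of f(x,y) = -8*x^2 - 5*x*y - 6*y^2 - 9*x + 6*y - 9 is:
H = [[-16, -5], [-5, -12]]
Trace = -16 - 12 = -28
Determinant = -16*-12 - (-5)^2 = 167
Discriminant = (-28)^2 - 4*167 = 116.0
Eigenvalues: lambda_1 = -19.3852, lambda_2 = -8.6148
The function is concave.

1


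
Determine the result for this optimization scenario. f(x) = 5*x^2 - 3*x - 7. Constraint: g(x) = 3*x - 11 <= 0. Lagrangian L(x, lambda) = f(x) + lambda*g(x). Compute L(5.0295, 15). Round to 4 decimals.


Step 1: Evaluate f(x).
f(5.0295) = 5*5.0295^2 - 3*5.0295 - 7 = 104.3909
Step 2: Evaluate g(x).
g(5.0295) = 3*5.0295 - 11 = 4.0885
Step 3: Compute Lagrangian.
L = 104.3909 + 15*4.0885 = 165.7184


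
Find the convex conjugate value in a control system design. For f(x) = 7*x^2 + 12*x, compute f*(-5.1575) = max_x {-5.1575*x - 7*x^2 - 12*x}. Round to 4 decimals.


f*(y) = sup_x {y*x - a*x^2 - b*x} = sup_x {(y-b)*x - a*x^2}
FOC: (y - b) - 2a*x = 0 => x* = (y - b)/(2a)
x* = (-5.1575 - 12)/(2*7) = -1.2255
f*(-5.1575) = (y-b)^2/(4a) = (-5.1575 - 12)^2/(4*7)
= 294.3798/28 = 10.5136


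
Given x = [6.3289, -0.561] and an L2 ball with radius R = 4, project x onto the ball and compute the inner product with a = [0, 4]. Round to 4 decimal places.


Step 1: Compute ||x|| (intermediates to 6 decimals).
||x|| = sqrt(6.3289^2 + (-0.561)^2) = 6.353715
Step 2: Project.
Since ||x|| > R, scale = R/||x|| = 4/6.353715 = 0.629553, proj(x) = scale * x
proj(x) = [3.984378, -0.353179]
Step 3: Dot product.
a^T * proj(x) = 0*3.984378 + 4*(-0.353179) = -1.4127


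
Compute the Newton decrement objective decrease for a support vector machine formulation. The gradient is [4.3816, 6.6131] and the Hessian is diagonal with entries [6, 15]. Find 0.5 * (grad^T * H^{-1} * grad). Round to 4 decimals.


Step 1: H is diagonal, so H^(-1) * g = [0.7303, 0.4409].
Step 2: g^T H^(-1) g = sum_i g_i^2 / H_ii
  = (4.3816)^2/6 + (6.6131)^2/15
  = 3.1997 + 2.9155 = 6.1153
Step 3: Objective decrease = 0.5 * g^T H^(-1) g = 3.0576


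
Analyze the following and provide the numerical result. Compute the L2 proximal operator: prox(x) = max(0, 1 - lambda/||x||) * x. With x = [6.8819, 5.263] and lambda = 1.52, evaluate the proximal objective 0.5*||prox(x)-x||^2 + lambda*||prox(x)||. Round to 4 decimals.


Step 1: Compute ||x||.
||x|| = 8.6637
Step 2: Compute scaling factor.
scale = max(0, 1 - 1.52/8.6637) = 0.8246
Step 3: prox(x) = [5.6745, 4.3396]
||prox(x)|| = 7.1437
Step 4: Proximal objective.
0.5*||prox-x||^2 = 1.1552
lambda*||prox|| = 10.8584
Total = 12.0136


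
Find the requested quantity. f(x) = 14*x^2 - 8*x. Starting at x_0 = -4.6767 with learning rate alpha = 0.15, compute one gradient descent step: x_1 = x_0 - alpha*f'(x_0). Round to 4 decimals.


We compute the gradient at x_0 and apply the update.
f'(x) = 28*x - 8
f'(-4.6767) = 28*-4.6767 - 8 = -138.9476
x_1 = -4.6767 - 0.15*-138.9476 = 16.1654


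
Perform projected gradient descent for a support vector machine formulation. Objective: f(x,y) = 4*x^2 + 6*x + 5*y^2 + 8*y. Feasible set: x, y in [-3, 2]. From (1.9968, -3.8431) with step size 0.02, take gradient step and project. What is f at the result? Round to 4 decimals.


Step 1: Compute gradient at (1.9968, -3.8431).
grad_x = 2*4*1.9968 + 6 = 21.9744
grad_y = 2*5*-3.8431 + 8 = -30.431
Step 2: Gradient step.
x_raw = 1.9968 - 0.02*21.9744 = 1.5573
y_raw = -3.8431 - 0.02*-30.431 = -3.2345
Step 3: Project onto [-3, 2].
x_proj = clip(1.5573) = 1.5573
y_proj = clip(-3.2345) = -3.0
Step 4: Evaluate f.
f(1.5573, -3.0) = 40.0448


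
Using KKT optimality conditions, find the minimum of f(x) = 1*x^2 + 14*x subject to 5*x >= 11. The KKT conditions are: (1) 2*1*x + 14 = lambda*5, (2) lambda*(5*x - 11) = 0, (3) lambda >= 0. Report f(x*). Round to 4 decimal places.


Step 1: Try lambda = 0 (constraint inactive).
x_unc = -14/(2*1) = -7.0
Check: 5*-7.0 = -35.0 < 11 -- violated!
Step 2: Constraint must be active: 5*x = 11
x* = 11/5 = 2.2
lambda = (2*1*2.2 + 14)/5 = 3.68
Step 3: Compute optimal value.
f(x*) = 1*2.2^2 + 14*2.2 = 35.64


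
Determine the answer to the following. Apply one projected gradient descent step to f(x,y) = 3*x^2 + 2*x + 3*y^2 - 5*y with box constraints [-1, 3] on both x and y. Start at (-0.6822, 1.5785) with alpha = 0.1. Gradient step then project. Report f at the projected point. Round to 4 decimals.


Step 1: Compute gradient at (-0.6822, 1.5785).
grad_x = 2*3*-0.6822 + 2 = -2.0932
grad_y = 2*3*1.5785 - 5 = 4.471
Step 2: Gradient step.
x_raw = -0.6822 - 0.1*-2.0932 = -0.4729
y_raw = 1.5785 - 0.1*4.471 = 1.1314
Step 3: Project onto [-1, 3].
x_proj = clip(-0.4729) = -0.4729
y_proj = clip(1.1314) = 1.1314
Step 4: Evaluate f.
f(-0.4729, 1.1314) = -2.0917


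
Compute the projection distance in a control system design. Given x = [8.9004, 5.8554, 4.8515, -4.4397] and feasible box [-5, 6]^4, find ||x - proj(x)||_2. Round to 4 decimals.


Project each component onto [-5, 6].
clip(8.9004) = 6.0, clip(5.8554) = 5.8554, clip(4.8515) = 4.8515, clip(-4.4397) = -4.4397
Projection = [6.0, 5.8554, 4.8515, -4.4397]
Squared diffs: [8.4123, 0.0, 0.0, 0.0]
Distance = sqrt(8.4123) = 2.9004


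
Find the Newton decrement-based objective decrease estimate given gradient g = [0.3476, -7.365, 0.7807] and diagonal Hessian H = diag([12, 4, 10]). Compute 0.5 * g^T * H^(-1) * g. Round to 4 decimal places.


Step 1: H is diagonal, so H^(-1) * g = [0.029, -1.8413, 0.0781].
Step 2: g^T H^(-1) g = sum_i g_i^2 / H_ii
  = (0.3476)^2/12 + (-7.365)^2/4 + (0.7807)^2/10
  = 0.0101 + 13.5608 + 0.0609 = 13.6318
Step 3: Objective decrease = 0.5 * g^T H^(-1) g = 6.8159


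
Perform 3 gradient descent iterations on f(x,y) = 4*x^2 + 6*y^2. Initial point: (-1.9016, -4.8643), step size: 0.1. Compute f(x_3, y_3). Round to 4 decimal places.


Gradient descent on f(x,y) = 4*x^2 + 6*y^2.
Starting point: (-1.9016, -4.8643), alpha = 0.1
Step 1: grad_x = 2*4*-1.9016 = -15.2128, grad_y = 2*6*-4.8643 = -58.3716
  x_1 = -1.9016 - 0.1*-15.2128 = -0.3803
  y_1 = -4.8643 - 0.1*-58.3716 = 0.9729
Step 2: grad_x = 2*4*-0.3803 = -3.0426, grad_y = 2*6*0.9729 = 11.6743
  x_2 = -0.3803 - 0.1*-3.0426 = -0.0761
  y_2 = 0.9729 - 0.1*11.6743 = -0.1946
Step 3: grad_x = 2*4*-0.0761 = -0.6085, grad_y = 2*6*-0.1946 = -2.3349
  x_3 = -0.0761 - 0.1*-0.6085 = -0.0152
  y_3 = -0.1946 - 0.1*-2.3349 = 0.0389
f(-0.0152, 0.0389) = 4*(-0.0152)^2 + 6*0.0389^2 = 0.01


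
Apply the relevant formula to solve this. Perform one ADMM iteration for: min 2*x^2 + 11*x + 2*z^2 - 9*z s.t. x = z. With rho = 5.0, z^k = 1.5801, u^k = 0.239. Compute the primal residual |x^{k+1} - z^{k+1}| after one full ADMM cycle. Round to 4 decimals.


ADMM iteration with rho = 5.0, z^k = 1.5801, u^k = 0.239
Step 1: x-update.
Minimize 2*x^2 + 11*x + (5.0/2)*(x - 1.5801 + 0.239)^2
FOC: (2*2 + 5.0)*x = -11 + 5.0*(1.5801 - 0.239)
x^{k+1} = -0.4772
Step 2: z-update.
Minimize 2*z^2 - 9*z + (5.0/2)*(-0.4772 - z + 0.239)^2
FOC: (2*2 + 5.0)*z = 9 + 5.0*(-0.4772 + 0.239)
z^{k+1} = 0.8677
Step 3: u-update.
u^{k+1} = 0.239 - 0.4772 - 0.8677 = -1.1059
Step 4: Primal residual = |-0.4772 - 0.8677| = 1.3449


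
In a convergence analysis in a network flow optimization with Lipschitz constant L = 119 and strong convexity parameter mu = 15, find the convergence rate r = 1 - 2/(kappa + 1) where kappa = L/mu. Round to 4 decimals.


Step 1: Compute the condition number.
kappa = L/mu = 119/15 = 7.9333
Step 2: Compute the convergence rate.
r = 1 - 2/(kappa + 1) = 1 - 2*mu/(L + mu) = (L - mu)/(L + mu) = 104/134 = 0.7761


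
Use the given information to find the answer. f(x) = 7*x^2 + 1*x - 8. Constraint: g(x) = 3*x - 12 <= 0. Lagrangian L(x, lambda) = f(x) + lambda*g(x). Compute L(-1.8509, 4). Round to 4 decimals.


Step 1: Evaluate f(x).
f(-1.8509) = 7*(-1.8509)^2 + 1*(-1.8509) - 8 = 14.1299
Step 2: Evaluate g(x).
g(-1.8509) = 3*-1.8509 - 12 = -17.5527
Step 3: Compute Lagrangian.
L = 14.1299 + 4*-17.5527 = -56.0809


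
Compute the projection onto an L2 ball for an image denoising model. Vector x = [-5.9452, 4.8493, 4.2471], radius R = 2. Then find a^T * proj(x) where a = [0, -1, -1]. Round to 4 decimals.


Step 1: Compute ||x|| (intermediates to 6 decimals).
||x|| = sqrt((-5.9452)^2 + 4.8493^2 + 4.2471^2) = 8.769206
Step 2: Project.
Since ||x|| > R, scale = R/||x|| = 2/8.769206 = 0.228071, proj(x) = scale * x
proj(x) = [-1.355928, 1.105985, 0.96864]
Step 3: Dot product.
a^T * proj(x) = 0*(-1.355928) - 1*1.105985 - 1*0.96864 = -2.0746


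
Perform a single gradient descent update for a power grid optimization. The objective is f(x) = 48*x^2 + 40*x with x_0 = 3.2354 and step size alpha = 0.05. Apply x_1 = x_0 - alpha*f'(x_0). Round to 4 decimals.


We compute the gradient at x_0 and apply the update.
f'(x) = 96*x + 40
f'(3.2354) = 96*3.2354 + 40 = 350.5984
x_1 = 3.2354 - 0.05*350.5984 = -14.2945


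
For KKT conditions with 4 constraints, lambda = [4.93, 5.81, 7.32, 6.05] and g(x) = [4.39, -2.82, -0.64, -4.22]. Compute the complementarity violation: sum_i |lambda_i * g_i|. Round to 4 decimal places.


KKT complementary slackness check:
lambda_1 * g_1 = 4.93 * 4.39 = 21.6427
lambda_2 * g_2 = 5.81 * -2.82 = -16.3842
lambda_3 * g_3 = 7.32 * -0.64 = -4.6848
lambda_4 * g_4 = 6.05 * -4.22 = -25.531
Total violation = 21.6427 + 16.3842 + 4.6848 + 25.531 = 68.2427


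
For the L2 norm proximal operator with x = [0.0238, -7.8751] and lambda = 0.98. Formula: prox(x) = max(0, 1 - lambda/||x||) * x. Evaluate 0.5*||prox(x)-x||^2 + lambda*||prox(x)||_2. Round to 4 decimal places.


Step 1: Compute ||x||.
||x|| = 7.8751
Step 2: Compute scaling factor.
scale = max(0, 1 - 0.98/7.8751) = 0.8756
Step 3: prox(x) = [0.0208, -6.8951]
||prox(x)|| = 6.8951
Step 4: Proximal objective.
0.5*||prox-x||^2 = 0.4802
lambda*||prox|| = 6.7572
Total = 7.2374


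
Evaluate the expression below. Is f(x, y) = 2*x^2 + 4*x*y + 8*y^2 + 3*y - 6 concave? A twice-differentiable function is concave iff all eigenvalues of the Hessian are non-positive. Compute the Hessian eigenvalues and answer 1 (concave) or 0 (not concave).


The Hessian of f(x,y) = 2*x^2 + 4*x*y + 8*y^2 + 3*y - 6 is:
H = [[4, 4], [4, 16]]
Trace = 4 + 16 = 20
Determinant = 4*16 - (4)^2 = 48
Discriminant = (20)^2 - 4*48 = 208.0
Eigenvalues: lambda_1 = 2.7889, lambda_2 = 17.2111
The function is not concave.

0


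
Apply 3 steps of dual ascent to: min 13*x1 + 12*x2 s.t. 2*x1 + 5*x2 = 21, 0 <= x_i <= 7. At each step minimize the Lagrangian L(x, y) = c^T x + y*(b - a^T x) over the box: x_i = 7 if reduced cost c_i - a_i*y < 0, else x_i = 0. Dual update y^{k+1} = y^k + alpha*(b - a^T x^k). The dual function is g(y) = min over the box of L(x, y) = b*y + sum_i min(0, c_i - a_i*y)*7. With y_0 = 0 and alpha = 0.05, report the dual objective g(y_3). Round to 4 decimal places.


Dual ascent for LP: min 13*x1 + 12*x2, 2*x1 + 5*x2 = 21, 0 <= x_i <= 7
Step 1: y^k = 0.0, reduced costs: (13.0, 12.0)
  x^k = (0.0, 0.0), subgradient = b - a^T x = 21.0
  y^{k+1} = 0.0 + 0.05*21.0 = 1.05
Step 2: y^k = 1.05, reduced costs: (10.9, 6.75)
  x^k = (0.0, 0.0), subgradient = b - a^T x = 21.0
  y^{k+1} = 1.05 + 0.05*21.0 = 2.1
Step 3: y^k = 2.1, reduced costs: (8.8, 1.5)
  x^k = (0.0, 0.0), subgradient = b - a^T x = 21.0
  y^{k+1} = 2.1 + 0.05*21.0 = 3.15
Dual objective at y_3 = 3.15: reduced costs (6.7, -3.75), box minimizer x = (0.0, 7.0)
g(y_3) = b*y + (c1 - a1*y)*x1 + (c2 - a2*y)*x2 = 21*3.15 + 6.7*0.0 + (-3.75)*7.0 = 66.15 + 0.0 - 26.25 = 39.9


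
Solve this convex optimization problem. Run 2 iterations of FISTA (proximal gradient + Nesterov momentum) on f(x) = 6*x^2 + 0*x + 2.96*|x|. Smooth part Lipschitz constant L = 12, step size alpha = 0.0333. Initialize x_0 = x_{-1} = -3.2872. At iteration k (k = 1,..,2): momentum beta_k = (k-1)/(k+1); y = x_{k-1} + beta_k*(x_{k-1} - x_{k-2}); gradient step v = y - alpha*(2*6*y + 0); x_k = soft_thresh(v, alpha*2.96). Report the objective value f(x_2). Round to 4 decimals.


FISTA on f(x) = 6*x^2 + 0*x + 2.96*|x|
L = 12, alpha = 0.0333
Iteration 1: beta = 0.0, y = -3.2872 + 0.0*(-3.2872 + 3.2872) = -3.2872
  grad(y) = -39.4464, v = y - alpha*grad = -1.9736
  prox(v) = soft_thresh(-1.9736, 0.0986) = -1.8751
Iteration 2: beta = 0.3333, y = -1.8751 + 0.3333*(-1.8751 + 3.2872) = -1.4044
  grad(y) = -16.8523, v = y - alpha*grad = -0.8432
  prox(v) = soft_thresh(-0.8432, 0.0986) = -0.7446
f(x_2) = 6*(-0.7446)^2 + 0*(-0.7446) + 2.96*|-0.7446| = 5.5307


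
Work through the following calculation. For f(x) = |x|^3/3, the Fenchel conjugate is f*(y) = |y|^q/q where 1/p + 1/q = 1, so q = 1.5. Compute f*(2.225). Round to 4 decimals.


The conjugate exponent q satisfies 1/p + 1/q = 1.
p = 3, so q = 3/(3 - 1) = 1.5
|y|^q = 2.225^1.5 = 3.3189
f*(2.225) = 3.3189 / 1.5 = 2.2126


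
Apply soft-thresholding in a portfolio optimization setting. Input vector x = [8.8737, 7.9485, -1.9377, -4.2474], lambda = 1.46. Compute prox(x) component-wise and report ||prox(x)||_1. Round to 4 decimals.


Soft-thresholding with lambda = 1.46:
prox(8.8737) = sign(8.8737)*max(|8.8737| - 1.46, 0) = 7.4137
prox(7.9485) = sign(7.9485)*max(|7.9485| - 1.46, 0) = 6.4885
prox(-1.9377) = sign(-1.9377)*max(|-1.9377| - 1.46, 0) = -0.4777
prox(-4.2474) = sign(-4.2474)*max(|-4.2474| - 1.46, 0) = -2.7874
prox(x) = [7.4137, 6.4885, -0.4777, -2.7874]
||prox(x)||_1 = 7.4137 + 6.4885 + 0.4777 + 2.7874 = 17.1673


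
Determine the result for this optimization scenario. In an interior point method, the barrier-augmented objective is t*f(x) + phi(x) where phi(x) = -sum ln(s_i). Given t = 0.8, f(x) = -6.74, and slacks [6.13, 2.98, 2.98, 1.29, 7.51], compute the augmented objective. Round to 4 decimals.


Step 1: Compute log-barrier.
ln values: [1.8132, 1.0919, 1.0919, 0.2546, 2.0162]
phi = -(1.8132 + 1.0919 + 1.0919 + 0.2546 + 2.0162) = -6.2679
Step 2: Compute augmented objective.
t*f(x) = 0.8*-6.74 = -5.392
Total = -5.392 - 6.2679 = -11.6599


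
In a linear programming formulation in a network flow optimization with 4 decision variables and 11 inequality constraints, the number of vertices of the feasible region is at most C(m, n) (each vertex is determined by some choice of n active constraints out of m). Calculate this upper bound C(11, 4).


Each vertex corresponds to some choice of n active constraints out of m, so the number of vertices is at most C(m, n) = m! / (n!(m-n)!).
m = 11, n = 4
Numerator: 11 * 10 * 9 * 8
Denominator: 4! = 24
C(11, 4) = 330


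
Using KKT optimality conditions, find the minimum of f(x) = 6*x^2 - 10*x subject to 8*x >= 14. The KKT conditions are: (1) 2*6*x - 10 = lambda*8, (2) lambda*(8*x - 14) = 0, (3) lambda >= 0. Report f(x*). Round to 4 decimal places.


Step 1: Try lambda = 0 (constraint inactive).
x_unc = 10/(2*6) = 0.8333
Check: 8*0.8333 = 6.6664 < 14 -- violated!
Step 2: Constraint must be active: 8*x = 14
x* = 14/8 = 1.75
lambda = (2*6*1.75 - 10)/8 = 1.375
Step 3: Compute optimal value.
f(x*) = 6*1.75^2 - 10*1.75 = 0.875


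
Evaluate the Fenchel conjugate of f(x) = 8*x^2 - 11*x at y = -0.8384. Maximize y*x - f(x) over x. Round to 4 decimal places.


f*(y) = sup_x {y*x - a*x^2 - b*x} = sup_x {(y-b)*x - a*x^2}
FOC: (y - b) - 2a*x = 0 => x* = (y - b)/(2a)
x* = (-0.8384 + 11)/(2*8) = 0.6351
f*(-0.8384) = (y-b)^2/(4a) = (-0.8384 + 11)^2/(4*8)
= 103.2581/32 = 3.2268


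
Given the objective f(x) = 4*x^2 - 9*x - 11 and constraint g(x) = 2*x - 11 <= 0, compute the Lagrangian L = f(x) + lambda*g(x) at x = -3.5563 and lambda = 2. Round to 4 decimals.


Step 1: Evaluate f(x).
f(-3.5563) = 4*(-3.5563)^2 - 9*(-3.5563) - 11 = 71.5958
Step 2: Evaluate g(x).
g(-3.5563) = 2*-3.5563 - 11 = -18.1126
Step 3: Compute Lagrangian.
L = 71.5958 + 2*-18.1126 = 35.3706


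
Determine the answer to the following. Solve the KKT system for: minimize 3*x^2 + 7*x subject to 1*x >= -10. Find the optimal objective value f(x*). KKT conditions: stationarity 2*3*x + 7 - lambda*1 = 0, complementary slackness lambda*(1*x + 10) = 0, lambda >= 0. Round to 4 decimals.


Step 1: Try lambda = 0 (constraint inactive).
Stationarity: 2*3*x + 7 = 0
x* = -7/(2*3) = -7/6 = -1.1667 (rounded; the exact value -7/6 is used below)
Check constraint: 1*-1.1667 = -1.1667 >= -10 -- satisfied.
Step 2: Compute optimal value.
f(x*) = 3*(-7/6)^2 + 7*(-7/6) = -4.0833


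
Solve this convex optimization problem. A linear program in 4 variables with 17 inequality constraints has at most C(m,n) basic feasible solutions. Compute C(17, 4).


Each vertex corresponds to some choice of n active constraints out of m, so the number of vertices is at most C(m, n) = m! / (n!(m-n)!).
m = 17, n = 4
Numerator: 17 * 16 * 15 * 14
Denominator: 4! = 24
C(17, 4) = 2380


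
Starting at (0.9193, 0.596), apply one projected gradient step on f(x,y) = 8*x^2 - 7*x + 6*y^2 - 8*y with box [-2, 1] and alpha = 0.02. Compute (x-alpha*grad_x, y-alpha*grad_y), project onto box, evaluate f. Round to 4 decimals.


Step 1: Compute gradient at (0.9193, 0.596).
grad_x = 2*8*0.9193 - 7 = 7.7088
grad_y = 2*6*0.596 - 8 = -0.848
Step 2: Gradient step.
x_raw = 0.9193 - 0.02*7.7088 = 0.7651
y_raw = 0.596 - 0.02*-0.848 = 0.613
Step 3: Project onto [-2, 1].
x_proj = clip(0.7651) = 0.7651
y_proj = clip(0.613) = 0.613
Step 4: Evaluate f.
f(0.7651, 0.613) = -3.3219


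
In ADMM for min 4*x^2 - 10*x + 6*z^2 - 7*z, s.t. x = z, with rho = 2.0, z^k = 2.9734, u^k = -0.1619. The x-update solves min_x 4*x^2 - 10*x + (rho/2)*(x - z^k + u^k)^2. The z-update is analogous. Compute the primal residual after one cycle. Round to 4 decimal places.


ADMM iteration with rho = 2.0, z^k = 2.9734, u^k = -0.1619
Step 1: x-update.
Minimize 4*x^2 - 10*x + (2.0/2)*(x - 2.9734 - 0.1619)^2
FOC: (2*4 + 2.0)*x = 10 + 2.0*(2.9734 + 0.1619)
x^{k+1} = 1.6271
Step 2: z-update.
Minimize 6*z^2 - 7*z + (2.0/2)*(1.6271 - z - 0.1619)^2
FOC: (2*6 + 2.0)*z = 7 + 2.0*(1.6271 - 0.1619)
z^{k+1} = 0.7093
Step 3: u-update.
u^{k+1} = -0.1619 + 1.6271 - 0.7093 = 0.7559
Step 4: Primal residual = |1.6271 - 0.7093| = 0.9178


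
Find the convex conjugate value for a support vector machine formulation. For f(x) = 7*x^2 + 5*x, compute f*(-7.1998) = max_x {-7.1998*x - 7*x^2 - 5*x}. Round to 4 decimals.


f*(y) = sup_x {y*x - a*x^2 - b*x} = sup_x {(y-b)*x - a*x^2}
FOC: (y - b) - 2a*x = 0 => x* = (y - b)/(2a)
x* = (-7.1998 - 5)/(2*7) = -0.8714
f*(-7.1998) = (y-b)^2/(4a) = (-7.1998 - 5)^2/(4*7)
= 148.8351/28 = 5.3155


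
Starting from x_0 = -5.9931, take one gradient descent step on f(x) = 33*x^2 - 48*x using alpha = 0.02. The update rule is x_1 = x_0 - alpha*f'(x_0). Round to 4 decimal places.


We compute the gradient at x_0 and apply the update.
f'(x) = 66*x - 48
f'(-5.9931) = 66*-5.9931 - 48 = -443.5446
x_1 = -5.9931 - 0.02*-443.5446 = 2.8778


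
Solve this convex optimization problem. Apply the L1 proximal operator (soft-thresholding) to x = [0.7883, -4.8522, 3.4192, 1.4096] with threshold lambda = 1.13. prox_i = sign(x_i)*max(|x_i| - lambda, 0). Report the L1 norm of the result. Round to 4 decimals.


Soft-thresholding with lambda = 1.13:
prox(0.7883) = sign(0.7883)*max(|0.7883| - 1.13, 0) = 0.0
prox(-4.8522) = sign(-4.8522)*max(|-4.8522| - 1.13, 0) = -3.7222
prox(3.4192) = sign(3.4192)*max(|3.4192| - 1.13, 0) = 2.2892
prox(1.4096) = sign(1.4096)*max(|1.4096| - 1.13, 0) = 0.2796
prox(x) = [0.0, -3.7222, 2.2892, 0.2796]
||prox(x)||_1 = 0.0 + 3.7222 + 2.2892 + 0.2796 = 6.291


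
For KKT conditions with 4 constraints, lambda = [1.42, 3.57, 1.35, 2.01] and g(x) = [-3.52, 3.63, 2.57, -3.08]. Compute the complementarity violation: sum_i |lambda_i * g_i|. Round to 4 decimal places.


KKT complementary slackness check:
lambda_1 * g_1 = 1.42 * -3.52 = -4.9984
lambda_2 * g_2 = 3.57 * 3.63 = 12.9591
lambda_3 * g_3 = 1.35 * 2.57 = 3.4695
lambda_4 * g_4 = 2.01 * -3.08 = -6.1908
Total violation = 4.9984 + 12.9591 + 3.4695 + 6.1908 = 27.6178


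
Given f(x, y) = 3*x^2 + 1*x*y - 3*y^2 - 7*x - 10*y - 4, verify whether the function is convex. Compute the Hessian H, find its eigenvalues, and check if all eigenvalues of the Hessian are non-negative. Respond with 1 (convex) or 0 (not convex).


The Hessian of f(x,y) = 3*x^2 + 1*x*y - 3*y^2 - 7*x - 10*y - 4 is:
H = [[6, 1], [1, -6]]
Trace = 6 - 6 = 0
Determinant = 6*-6 - (1)^2 = -37
Discriminant = (0)^2 - 4*-37 = 148.0
Eigenvalues: lambda_1 = -6.0828, lambda_2 = 6.0828
The function is not convex.

0


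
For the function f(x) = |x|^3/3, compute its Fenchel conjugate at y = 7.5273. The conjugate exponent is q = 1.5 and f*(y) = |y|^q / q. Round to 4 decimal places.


The conjugate exponent q satisfies 1/p + 1/q = 1.
p = 3, so q = 3/(3 - 1) = 1.5
|y|^q = 7.5273^1.5 = 20.6518
f*(7.5273) = 20.6518 / 1.5 = 13.7679


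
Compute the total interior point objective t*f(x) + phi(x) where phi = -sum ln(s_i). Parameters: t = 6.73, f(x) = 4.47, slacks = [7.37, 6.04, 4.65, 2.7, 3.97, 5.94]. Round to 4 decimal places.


Step 1: Compute log-barrier.
ln values: [1.9974, 1.7984, 1.5369, 0.9933, 1.3788, 1.7817]
phi = -(1.9974 + 1.7984 + 1.5369 + 0.9933 + 1.3788 + 1.7817) = -9.4864
Step 2: Compute augmented objective.
t*f(x) = 6.73*4.47 = 30.0831
Total = 30.0831 - 9.4864 = 20.5967


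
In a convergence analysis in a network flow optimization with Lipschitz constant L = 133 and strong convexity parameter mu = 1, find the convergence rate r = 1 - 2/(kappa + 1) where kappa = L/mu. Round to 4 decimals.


Step 1: Compute the condition number.
kappa = L/mu = 133/1 = 133.0
Step 2: Compute the convergence rate.
r = 1 - 2/(kappa + 1) = 1 - 2*mu/(L + mu) = (L - mu)/(L + mu) = 132/134 = 0.9851


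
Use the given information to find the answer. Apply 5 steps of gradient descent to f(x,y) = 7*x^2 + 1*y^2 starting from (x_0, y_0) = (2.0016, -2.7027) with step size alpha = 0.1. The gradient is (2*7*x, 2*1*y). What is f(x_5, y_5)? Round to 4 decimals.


Gradient descent on f(x,y) = 7*x^2 + 1*y^2.
Starting point: (2.0016, -2.7027), alpha = 0.1
Step 1: grad_x = 2*7*2.0016 = 28.0224, grad_y = 2*1*-2.7027 = -5.4054
  x_1 = 2.0016 - 0.1*28.0224 = -0.8006
  y_1 = -2.7027 - 0.1*-5.4054 = -2.1622
Step 2: grad_x = 2*7*-0.8006 = -11.209, grad_y = 2*1*-2.1622 = -4.3243
  x_2 = -0.8006 - 0.1*-11.209 = 0.3203
  y_2 = -2.1622 - 0.1*-4.3243 = -1.7297
Step 3: grad_x = 2*7*0.3203 = 4.4836, grad_y = 2*1*-1.7297 = -3.4595
  x_3 = 0.3203 - 0.1*4.4836 = -0.1281
  y_3 = -1.7297 - 0.1*-3.4595 = -1.3838
Step 4: grad_x = 2*7*-0.1281 = -1.7934, grad_y = 2*1*-1.3838 = -2.7676
  x_4 = -0.1281 - 0.1*-1.7934 = 0.0512
  y_4 = -1.3838 - 0.1*-2.7676 = -1.107
Step 5: grad_x = 2*7*0.0512 = 0.7174, grad_y = 2*1*-1.107 = -2.2141
  x_5 = 0.0512 - 0.1*0.7174 = -0.0205
  y_5 = -1.107 - 0.1*-2.2141 = -0.8856
f(-0.0205, -0.8856) = 7*(-0.0205)^2 + 1*(-0.8856)^2 = 0.7873


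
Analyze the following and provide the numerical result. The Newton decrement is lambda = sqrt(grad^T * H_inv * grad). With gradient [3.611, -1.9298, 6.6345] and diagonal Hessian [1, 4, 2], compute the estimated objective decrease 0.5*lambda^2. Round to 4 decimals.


Step 1: H is diagonal, so H^(-1) * g = [3.611, -0.4825, 3.3173].
Step 2: g^T H^(-1) g = sum_i g_i^2 / H_ii
  = (3.611)^2/1 + (-1.9298)^2/4 + (6.6345)^2/2
  = 13.0393 + 0.931 + 22.0083 = 35.9786
Step 3: Objective decrease = 0.5 * g^T H^(-1) g = 17.9893


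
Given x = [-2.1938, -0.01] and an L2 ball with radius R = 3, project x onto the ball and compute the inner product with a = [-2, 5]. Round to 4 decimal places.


Step 1: Compute ||x|| (intermediates to 6 decimals).
||x|| = sqrt((-2.1938)^2 + (-0.01)^2) = 2.193823
Step 2: Project.
Since ||x|| <= R, proj = x (no scaling needed).
proj(x) = [-2.1938, -0.01]
Step 3: Dot product.
a^T * proj(x) = -2*(-2.1938) + 5*(-0.01) = 4.3376


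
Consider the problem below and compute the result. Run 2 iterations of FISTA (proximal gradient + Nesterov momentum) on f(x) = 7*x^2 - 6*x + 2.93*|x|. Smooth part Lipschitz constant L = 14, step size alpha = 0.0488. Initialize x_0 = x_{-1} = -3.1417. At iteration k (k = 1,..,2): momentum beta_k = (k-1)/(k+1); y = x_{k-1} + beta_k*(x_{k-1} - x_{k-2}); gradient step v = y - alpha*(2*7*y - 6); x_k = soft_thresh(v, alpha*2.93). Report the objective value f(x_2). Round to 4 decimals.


FISTA on f(x) = 7*x^2 - 6*x + 2.93*|x|
L = 14, alpha = 0.0488
Iteration 1: beta = 0.0, y = -3.1417 + 0.0*(-3.1417 + 3.1417) = -3.1417
  grad(y) = -49.9838, v = y - alpha*grad = -0.7025
  prox(v) = soft_thresh(-0.7025, 0.143) = -0.5595
Iteration 2: beta = 0.3333, y = -0.5595 + 0.3333*(-0.5595 + 3.1417) = 0.3012
  grad(y) = -1.7829, v = y - alpha*grad = 0.3882
  prox(v) = soft_thresh(0.3882, 0.143) = 0.2452
f(x_2) = 7*0.2452^2 - 6*0.2452 + 2.93*|0.2452| = -0.3319


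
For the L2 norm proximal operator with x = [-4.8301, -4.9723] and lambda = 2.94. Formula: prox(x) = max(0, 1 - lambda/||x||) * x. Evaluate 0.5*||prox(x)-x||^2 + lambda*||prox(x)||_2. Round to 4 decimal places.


Step 1: Compute ||x||.
||x|| = 6.9321
Step 2: Compute scaling factor.
scale = max(0, 1 - 2.94/6.9321) = 0.5759
Step 3: prox(x) = [-2.7816, -2.8635]
||prox(x)|| = 3.9921
Step 4: Proximal objective.
0.5*||prox-x||^2 = 4.3218
lambda*||prox|| = 11.7368
Total = 16.0585


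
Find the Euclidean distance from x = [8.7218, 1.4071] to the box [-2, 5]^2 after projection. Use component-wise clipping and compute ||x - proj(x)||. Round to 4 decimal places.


Project each component onto [-2, 5].
clip(8.7218) = 5.0, clip(1.4071) = 1.4071
Projection = [5.0, 1.4071]
Squared diffs: [13.8518, 0.0]
Distance = sqrt(13.8518) = 3.7218


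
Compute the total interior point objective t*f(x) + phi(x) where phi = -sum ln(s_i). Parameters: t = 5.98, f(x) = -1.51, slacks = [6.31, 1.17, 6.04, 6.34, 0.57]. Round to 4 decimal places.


Step 1: Compute log-barrier.
ln values: [1.8421, 0.157, 1.7984, 1.8469, -0.5621]
phi = -(1.8421 + 0.157 + 1.7984 + 1.8469 - 0.5621) = -5.0823
Step 2: Compute augmented objective.
t*f(x) = 5.98*-1.51 = -9.0298
Total = -9.0298 - 5.0823 = -14.1121


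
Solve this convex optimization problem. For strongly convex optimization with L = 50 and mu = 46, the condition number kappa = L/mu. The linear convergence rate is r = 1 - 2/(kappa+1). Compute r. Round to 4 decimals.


Step 1: Compute the condition number.
kappa = L/mu = 50/46 = 1.087
Step 2: Compute the convergence rate.
r = 1 - 2/(kappa + 1) = 1 - 2*mu/(L + mu) = (L - mu)/(L + mu) = 4/96 = 0.0417


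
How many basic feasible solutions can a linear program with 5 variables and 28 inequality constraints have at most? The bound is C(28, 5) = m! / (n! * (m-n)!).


Each vertex corresponds to some choice of n active constraints out of m, so the number of vertices is at most C(m, n) = m! / (n!(m-n)!).
m = 28, n = 5
Numerator: 28 * 27 * 26 * 25 * 24
Denominator: 5! = 120
C(28, 5) = 98280


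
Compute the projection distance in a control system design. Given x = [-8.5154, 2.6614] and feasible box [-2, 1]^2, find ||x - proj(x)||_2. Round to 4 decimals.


Project each component onto [-2, 1].
clip(-8.5154) = -2.0, clip(2.6614) = 1.0
Projection = [-2.0, 1.0]
Squared diffs: [42.4504, 2.7602]
Distance = sqrt(45.2106) = 6.7239


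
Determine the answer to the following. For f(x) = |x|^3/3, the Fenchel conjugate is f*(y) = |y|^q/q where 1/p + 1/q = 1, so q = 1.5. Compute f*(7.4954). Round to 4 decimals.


The conjugate exponent q satisfies 1/p + 1/q = 1.
p = 3, so q = 3/(3 - 1) = 1.5
|y|^q = 7.4954^1.5 = 20.5207
f*(7.4954) = 20.5207 / 1.5 = 13.6805


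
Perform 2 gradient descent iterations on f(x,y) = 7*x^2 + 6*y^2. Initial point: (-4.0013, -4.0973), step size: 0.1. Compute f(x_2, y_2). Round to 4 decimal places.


Gradient descent on f(x,y) = 7*x^2 + 6*y^2.
Starting point: (-4.0013, -4.0973), alpha = 0.1
Step 1: grad_x = 2*7*-4.0013 = -56.0182, grad_y = 2*6*-4.0973 = -49.1676
  x_1 = -4.0013 - 0.1*-56.0182 = 1.6005
  y_1 = -4.0973 - 0.1*-49.1676 = 0.8195
Step 2: grad_x = 2*7*1.6005 = 22.4073, grad_y = 2*6*0.8195 = 9.8335
  x_2 = 1.6005 - 0.1*22.4073 = -0.6402
  y_2 = 0.8195 - 0.1*9.8335 = -0.1639
f(-0.6402, -0.1639) = 7*(-0.6402)^2 + 6*(-0.1639)^2 = 3.0302


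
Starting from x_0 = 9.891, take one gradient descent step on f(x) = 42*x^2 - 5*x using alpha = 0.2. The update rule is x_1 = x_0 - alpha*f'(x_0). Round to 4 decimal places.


We compute the gradient at x_0 and apply the update.
f'(x) = 84*x - 5
f'(9.891) = 84*9.891 - 5 = 825.844
x_1 = 9.891 - 0.2*825.844 = -155.2778


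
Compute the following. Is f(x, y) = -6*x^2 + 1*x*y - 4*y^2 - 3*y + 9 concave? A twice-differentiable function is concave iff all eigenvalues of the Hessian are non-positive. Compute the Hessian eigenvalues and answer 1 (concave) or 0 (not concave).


The Hessian of f(x,y) = -6*x^2 + 1*x*y - 4*y^2 - 3*y + 9 is:
H = [[-12, 1], [1, -8]]
Trace = -12 - 8 = -20
Determinant = -12*-8 - (1)^2 = 95
Discriminant = (-20)^2 - 4*95 = 20.0
Eigenvalues: lambda_1 = -12.2361, lambda_2 = -7.7639
The function is concave.

1
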